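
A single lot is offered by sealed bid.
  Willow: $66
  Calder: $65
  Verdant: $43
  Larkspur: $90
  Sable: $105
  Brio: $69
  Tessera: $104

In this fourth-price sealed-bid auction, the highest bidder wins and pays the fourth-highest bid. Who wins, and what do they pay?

Sable pays $69

Rule: the highest bidder wins and pays the fourth-highest bid.
Sorting bids: 105 (Sable) > 104 (Tessera) > 90 (Larkspur) > 69 (Brio) > 66 (Willow) > 65 (Calder) > …
Sable is highest; pays the fourth-highest bid, $69.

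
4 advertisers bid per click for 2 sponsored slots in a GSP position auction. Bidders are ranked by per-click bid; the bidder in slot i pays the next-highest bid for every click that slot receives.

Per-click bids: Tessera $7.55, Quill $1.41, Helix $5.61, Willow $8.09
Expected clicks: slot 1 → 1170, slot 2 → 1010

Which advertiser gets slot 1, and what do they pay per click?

Ranked by bid: $8.09 (Willow) > $7.55 (Tessera) > $5.61 (Helix) > …
Slot 1 goes to the first-ranked bidder, Willow, who pays the next bid down: $7.55/click.

Willow; $7.55 per click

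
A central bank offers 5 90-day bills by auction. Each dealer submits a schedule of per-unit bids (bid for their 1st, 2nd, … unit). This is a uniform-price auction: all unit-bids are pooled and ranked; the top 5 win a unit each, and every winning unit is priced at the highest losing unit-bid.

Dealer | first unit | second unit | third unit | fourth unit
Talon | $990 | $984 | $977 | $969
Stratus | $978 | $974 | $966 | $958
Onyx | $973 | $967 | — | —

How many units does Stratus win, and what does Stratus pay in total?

All unit-bids, highest first — top 5: 990 (Talon-1), 984 (Talon-2), 978 (Stratus-1), 977 (Talon-3), 974 (Stratus-2)
Highest rejected unit-bid = $973.
Stratus wins 2 unit(s) at $973 each.

Stratus: 2 units, pays $1,946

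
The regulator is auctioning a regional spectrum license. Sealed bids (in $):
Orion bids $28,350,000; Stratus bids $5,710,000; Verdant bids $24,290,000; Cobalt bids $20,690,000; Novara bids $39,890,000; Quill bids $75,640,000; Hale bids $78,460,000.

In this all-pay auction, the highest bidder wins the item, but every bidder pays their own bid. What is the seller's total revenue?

Bids ranked: 78,460,000 (Hale) > 75,640,000 (Quill) > 39,890,000 (Novara) > 28,350,000 (Orion) > 24,290,000 (Verdant) > 20,690,000 (Cobalt) > …
Hale wins with the top bid; all bids are sunk regardless.
Every bidder forfeits their bid regardless of winning.
Revenue = 28,350,000 + 5,710,000 + 24,290,000 + 20,690,000 + 39,890,000 + 75,640,000 + 78,460,000 = $273,030,000.

Total revenue: $273,030,000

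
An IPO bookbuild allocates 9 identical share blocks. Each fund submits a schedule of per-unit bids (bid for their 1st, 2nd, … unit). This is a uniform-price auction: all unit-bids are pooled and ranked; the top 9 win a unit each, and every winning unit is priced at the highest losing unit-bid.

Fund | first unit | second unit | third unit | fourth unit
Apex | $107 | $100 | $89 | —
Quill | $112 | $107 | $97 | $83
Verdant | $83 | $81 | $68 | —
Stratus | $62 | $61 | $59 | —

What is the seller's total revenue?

Total revenue: $612

Pooled unit-bids ranked (top 9): 112 (Quill-1), 107 (Apex-1), 107 (Quill-2), 100 (Apex-2), 97 (Quill-3), 89 (Apex-3), 83 (Quill-4), 83 (Verdant-1), 81 (Verdant-2)
The (k+1)-th unit-bid is $68.
Allocation: Apex 3, Quill 4, Verdant 2. Every unit priced at $68.
Revenue = 9 × 68 = $612.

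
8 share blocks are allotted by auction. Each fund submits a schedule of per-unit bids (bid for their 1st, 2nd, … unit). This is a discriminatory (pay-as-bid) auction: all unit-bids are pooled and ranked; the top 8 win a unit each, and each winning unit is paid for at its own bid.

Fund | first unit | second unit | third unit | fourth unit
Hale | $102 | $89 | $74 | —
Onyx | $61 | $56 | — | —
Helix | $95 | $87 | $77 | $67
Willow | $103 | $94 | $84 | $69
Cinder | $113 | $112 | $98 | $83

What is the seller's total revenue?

Merging the schedules and taking the best 8: 113 (Cinder-1), 112 (Cinder-2), 103 (Willow-1), 102 (Hale-1), 98 (Cinder-3), 95 (Helix-1), 94 (Willow-2), 89 (Hale-2)
Next rejected bid: $87 (not a price — pay-as-bid).
Each winning unit pays its own bid.
Revenue = 113 + 112 + 103 + 102 + 98 + 95 + 94 + 89 = $806.

Total revenue: $806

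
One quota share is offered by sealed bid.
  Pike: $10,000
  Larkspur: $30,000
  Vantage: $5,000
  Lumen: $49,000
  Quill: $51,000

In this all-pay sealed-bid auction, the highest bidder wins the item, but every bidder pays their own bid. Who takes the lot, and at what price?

Quill pays $51,000

Sorting bids: 51,000 (Quill) > 49,000 (Lumen) > 30,000 (Larkspur) > 10,000 (Pike) > 5,000 (Vantage)
Quill is highest and takes the item; every bidder forfeits their bid.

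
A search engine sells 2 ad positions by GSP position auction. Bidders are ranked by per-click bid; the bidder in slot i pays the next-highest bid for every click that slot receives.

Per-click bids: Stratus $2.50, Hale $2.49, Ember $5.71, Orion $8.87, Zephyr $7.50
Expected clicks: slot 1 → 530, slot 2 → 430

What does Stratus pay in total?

Stratus pays $0.00

Per-click bids in order: $8.87 (Orion) > $7.50 (Zephyr) > $5.71 (Ember) > …
Stratus ranks below slot 2 → no slot, pays nothing.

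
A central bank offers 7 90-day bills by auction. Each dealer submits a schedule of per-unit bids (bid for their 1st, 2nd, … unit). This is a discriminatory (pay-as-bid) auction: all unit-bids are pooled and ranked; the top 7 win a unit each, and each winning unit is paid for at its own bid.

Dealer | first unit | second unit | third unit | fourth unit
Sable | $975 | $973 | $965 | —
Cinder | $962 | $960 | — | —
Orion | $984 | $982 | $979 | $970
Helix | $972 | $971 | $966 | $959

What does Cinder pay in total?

Cinder pays $0

Pooled unit-bids ranked (top 7): 984 (Orion-1), 982 (Orion-2), 979 (Orion-3), 975 (Sable-1), 973 (Sable-2), 972 (Helix-1), 971 (Helix-2)
Next rejected bid: $970 (not a price — pay-as-bid).
Cinder wins no units.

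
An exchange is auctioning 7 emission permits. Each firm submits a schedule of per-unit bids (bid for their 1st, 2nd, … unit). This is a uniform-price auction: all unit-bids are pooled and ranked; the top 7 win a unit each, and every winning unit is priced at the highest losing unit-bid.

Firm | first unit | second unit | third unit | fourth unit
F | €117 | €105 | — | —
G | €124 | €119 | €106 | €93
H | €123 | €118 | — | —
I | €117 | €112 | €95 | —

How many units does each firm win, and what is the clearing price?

All unit-bids, highest first — top 7: 124 (G-1), 123 (H-1), 119 (G-2), 118 (H-2), 117 (F-1), 117 (I-1), 112 (I-2)
The (k+1)-th unit-bid is €106.
Allocation: F 1, G 2, H 2, I 2.

F 1, G 2, H 2, I 2; clearing price €106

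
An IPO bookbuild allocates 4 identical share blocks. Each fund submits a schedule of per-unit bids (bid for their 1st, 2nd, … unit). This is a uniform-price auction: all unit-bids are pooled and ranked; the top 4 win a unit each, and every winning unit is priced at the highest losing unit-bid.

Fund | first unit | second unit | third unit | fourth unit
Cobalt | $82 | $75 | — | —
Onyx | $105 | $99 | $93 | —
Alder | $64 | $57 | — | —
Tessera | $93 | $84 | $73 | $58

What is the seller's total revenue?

Merging the schedules and taking the best 4: 105 (Onyx-1), 99 (Onyx-2), 93 (Onyx-3), 93 (Tessera-1)
First bid not allocated: $84.
Allocation: Onyx 3, Tessera 1. Every unit priced at $84.
Revenue = 4 × 84 = $336.

Total revenue: $336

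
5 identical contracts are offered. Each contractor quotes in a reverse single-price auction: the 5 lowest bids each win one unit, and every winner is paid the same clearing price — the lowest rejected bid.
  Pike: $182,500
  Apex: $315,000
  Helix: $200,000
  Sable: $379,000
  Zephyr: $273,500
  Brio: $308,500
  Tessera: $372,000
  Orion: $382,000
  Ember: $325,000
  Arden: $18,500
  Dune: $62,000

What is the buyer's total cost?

Total cost: $1,542,500

Sorting: 18,500 (Arden), 62,000 (Dune), 182,500 (Pike), 200,000 (Helix), 273,500 (Zephyr), 308,500 (Brio), 315,000 (Apex), …
Lowest 5: Arden, Dune, Pike, Helix, Zephyr.
Lowest unsuccessful bid: $308,500 → clearing price.
Total cost = 5 × $308,500 = $1,542,500.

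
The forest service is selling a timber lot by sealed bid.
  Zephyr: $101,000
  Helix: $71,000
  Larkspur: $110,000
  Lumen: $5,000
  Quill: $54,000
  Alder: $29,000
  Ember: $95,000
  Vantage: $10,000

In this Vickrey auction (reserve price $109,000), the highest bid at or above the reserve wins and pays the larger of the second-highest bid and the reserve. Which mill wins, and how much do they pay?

Larkspur pays $109,000

Sorting bids: 110,000 (Larkspur) > 101,000 (Zephyr) > 95,000 (Ember) > 71,000 (Helix) > 54,000 (Quill) > 29,000 (Alder) > …
Highest eligible bid: Larkspur at $110,000.
Second-highest bid $101,000 is below the reserve $109,000, so the reserve binds → payment $109,000.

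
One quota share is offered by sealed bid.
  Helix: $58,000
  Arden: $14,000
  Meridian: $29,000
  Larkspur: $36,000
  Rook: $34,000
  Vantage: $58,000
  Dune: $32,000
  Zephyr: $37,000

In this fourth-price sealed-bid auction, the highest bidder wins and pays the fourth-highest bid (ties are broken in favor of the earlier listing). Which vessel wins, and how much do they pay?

Helix pays $36,000

Fourth-price sealed-bid auction: the highest bidder wins and pays the fourth-highest bid.
Sorting bids: 58,000 (Helix) > 58,000 (Vantage) > 37,000 (Zephyr) > 36,000 (Larkspur) > 34,000 (Rook) > 32,000 (Dune) > …
Tie at $58,000 → Helix wins by tie-break.
Helix is highest; pays the fourth-highest bid, $36,000.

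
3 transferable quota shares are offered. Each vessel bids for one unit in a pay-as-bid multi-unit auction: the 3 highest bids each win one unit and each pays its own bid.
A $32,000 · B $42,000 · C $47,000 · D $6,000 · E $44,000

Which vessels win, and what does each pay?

C $47,000, E $44,000, B $42,000

Ordering the bids: 47,000 (C), 44,000 (E), 42,000 (B), 32,000 (A), 6,000 (D)
Top 3: C, E, B.
Each winner pays its own bid: C $47,000, E $44,000, B $42,000.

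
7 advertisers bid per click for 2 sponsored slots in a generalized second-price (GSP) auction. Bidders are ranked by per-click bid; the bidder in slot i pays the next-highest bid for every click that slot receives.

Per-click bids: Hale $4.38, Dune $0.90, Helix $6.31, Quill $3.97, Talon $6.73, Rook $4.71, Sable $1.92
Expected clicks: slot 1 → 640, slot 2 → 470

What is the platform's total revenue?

Ranked by bid: $6.73 (Talon) > $6.31 (Helix) > $4.71 (Rook) > …
Slot 1: Talon pays $6.31 × 640 = $4038.40
Slot 2: Helix pays $4.71 × 470 = $2213.70
Total = $6252.10

Total revenue: $6252.10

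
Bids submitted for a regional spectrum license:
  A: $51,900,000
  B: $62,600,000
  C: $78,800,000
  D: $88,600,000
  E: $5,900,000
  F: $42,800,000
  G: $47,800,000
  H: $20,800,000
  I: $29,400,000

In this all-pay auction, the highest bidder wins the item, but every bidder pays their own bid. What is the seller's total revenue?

Total revenue: $428,600,000

Bids ranked: 88,600,000 (D) > 78,800,000 (C) > 62,600,000 (B) > 51,900,000 (A) > 47,800,000 (G) > 42,800,000 (F) > …
Every bidder forfeits their bid regardless of winning.
Revenue = 51,900,000 + 62,600,000 + 78,800,000 + 88,600,000 + 5,900,000 + 42,800,000 + 47,800,000 + 20,800,000 + 29,400,000 = $428,600,000.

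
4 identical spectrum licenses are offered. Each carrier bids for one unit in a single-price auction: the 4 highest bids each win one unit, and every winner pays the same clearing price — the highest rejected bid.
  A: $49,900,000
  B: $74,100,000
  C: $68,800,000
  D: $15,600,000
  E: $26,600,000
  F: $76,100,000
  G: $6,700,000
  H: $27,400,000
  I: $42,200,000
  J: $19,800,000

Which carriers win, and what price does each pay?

Ordering the bids: 76,100,000 (F), 74,100,000 (B), 68,800,000 (C), 49,900,000 (A), 42,200,000 (I), 27,400,000 (H), …
Top 4: F, B, C, A.
First losing bid is I's $42,200,000, which sets the uniform price.

F, B, C, A; each pays $42,200,000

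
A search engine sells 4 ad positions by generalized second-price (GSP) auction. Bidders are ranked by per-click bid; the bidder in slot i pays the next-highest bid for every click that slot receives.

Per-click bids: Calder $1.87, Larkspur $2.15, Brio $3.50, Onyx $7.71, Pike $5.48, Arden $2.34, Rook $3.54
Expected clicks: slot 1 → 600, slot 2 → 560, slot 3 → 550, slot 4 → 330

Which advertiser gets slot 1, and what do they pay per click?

Ranked by bid: $7.71 (Onyx) > $5.48 (Pike) > $3.54 (Rook) > $3.50 (Brio) > $2.34 (Arden) > …
Slot 1 goes to the first-ranked bidder, Onyx, who pays the next bid down: $5.48/click.

Onyx; $5.48 per click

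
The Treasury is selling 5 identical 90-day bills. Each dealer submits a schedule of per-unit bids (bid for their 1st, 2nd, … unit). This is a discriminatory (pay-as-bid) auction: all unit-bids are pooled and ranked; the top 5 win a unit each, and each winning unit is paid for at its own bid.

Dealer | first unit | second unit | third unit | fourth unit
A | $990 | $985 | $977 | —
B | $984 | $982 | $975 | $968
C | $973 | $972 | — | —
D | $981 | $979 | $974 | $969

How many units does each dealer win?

A 2, B 2, D 1

Merging the schedules and taking the best 5: 990 (A-1), 985 (A-2), 984 (B-1), 982 (B-2), 981 (D-1)
Next rejected bid: $979 (not a price — pay-as-bid).
Allocation: A 2, B 2, D 1.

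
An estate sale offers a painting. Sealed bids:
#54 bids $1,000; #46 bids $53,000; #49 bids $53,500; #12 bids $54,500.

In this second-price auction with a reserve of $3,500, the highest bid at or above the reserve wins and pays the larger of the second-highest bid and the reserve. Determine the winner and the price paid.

#12 pays $53,500

Second-price auction with a reserve of $3,500: the highest bid at or above the reserve wins and pays the larger of the second-highest bid and the reserve.
Sorting bids: 54,500 (#12) > 53,500 (#49) > 53,000 (#46) > 1,000 (#54)
Highest eligible bid: #12 at $54,500.
Second-highest bid $53,500 exceeds the reserve $3,500 → payment $53,500.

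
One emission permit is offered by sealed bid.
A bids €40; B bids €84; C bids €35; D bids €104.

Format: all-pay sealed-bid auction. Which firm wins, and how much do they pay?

Bids in order: 104 (D) > 84 (B) > 40 (A) > 35 (C)
D wins with the top bid; all bids are sunk regardless.

D pays €104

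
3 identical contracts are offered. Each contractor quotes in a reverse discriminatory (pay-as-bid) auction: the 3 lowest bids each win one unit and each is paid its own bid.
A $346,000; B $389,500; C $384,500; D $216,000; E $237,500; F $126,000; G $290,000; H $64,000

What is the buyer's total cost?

Ordering the bids: 64,000 (H), 126,000 (F), 216,000 (D), 237,500 (E), 290,000 (G), …
Lowest 3: H, F, D.
Total cost = 64,000 + 126,000 + 216,000 = $406,000.

Total cost: $406,000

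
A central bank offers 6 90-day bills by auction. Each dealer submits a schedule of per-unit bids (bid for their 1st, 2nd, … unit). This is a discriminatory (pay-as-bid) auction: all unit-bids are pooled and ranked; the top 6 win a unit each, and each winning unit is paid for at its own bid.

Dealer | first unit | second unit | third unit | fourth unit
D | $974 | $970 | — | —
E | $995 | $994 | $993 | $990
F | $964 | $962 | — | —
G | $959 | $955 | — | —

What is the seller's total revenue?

All unit-bids, highest first — top 6: 995 (E-1), 994 (E-2), 993 (E-3), 990 (E-4), 974 (D-1), 970 (D-2)
Next rejected bid: $964 (not a price — pay-as-bid).
Each winning unit pays its own bid.
Revenue = 995 + 994 + 993 + 990 + 974 + 970 = $5,916.

Total revenue: $5,916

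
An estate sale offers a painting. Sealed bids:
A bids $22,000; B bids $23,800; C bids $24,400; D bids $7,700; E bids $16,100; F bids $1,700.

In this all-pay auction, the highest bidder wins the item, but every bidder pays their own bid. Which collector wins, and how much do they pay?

C pays $24,400

All-pay auction: the highest bidder wins the item, but every bidder pays their own bid.
Bids ranked: 24,400 (C) > 23,800 (B) > 22,000 (A) > 16,100 (E) > 7,700 (D) > 1,700 (F)
C is highest and takes the item; every bidder forfeits their bid.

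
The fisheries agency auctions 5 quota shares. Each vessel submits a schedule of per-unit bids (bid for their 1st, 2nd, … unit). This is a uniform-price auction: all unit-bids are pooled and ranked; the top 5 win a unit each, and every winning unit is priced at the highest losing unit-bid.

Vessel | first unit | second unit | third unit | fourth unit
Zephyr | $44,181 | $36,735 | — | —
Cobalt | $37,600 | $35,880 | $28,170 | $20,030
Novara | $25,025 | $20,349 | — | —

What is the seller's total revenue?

All unit-bids, highest first — top 5: 44,181 (Zephyr-1), 37,600 (Cobalt-1), 36,735 (Zephyr-2), 35,880 (Cobalt-2), 28,170 (Cobalt-3)
The (k+1)-th unit-bid is $25,025.
Allocation: Cobalt 3, Zephyr 2. Every unit priced at $25,025.
Revenue = 5 × 25,025 = $125,125.

Total revenue: $125,125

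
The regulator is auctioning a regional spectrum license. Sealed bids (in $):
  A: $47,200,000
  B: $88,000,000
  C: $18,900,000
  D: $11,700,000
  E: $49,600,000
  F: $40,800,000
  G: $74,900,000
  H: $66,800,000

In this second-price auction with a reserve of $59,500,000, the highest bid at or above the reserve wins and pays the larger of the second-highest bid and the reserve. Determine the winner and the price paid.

Sorting bids: 88,000,000 (B) > 74,900,000 (G) > 66,800,000 (H) > 49,600,000 (E) > 47,200,000 (A) > 40,800,000 (F) > …
B has the top bid at or above the reserve ($88,000,000).
Second-highest bid $74,900,000 exceeds the reserve $59,500,000 → payment $74,900,000.

B pays $74,900,000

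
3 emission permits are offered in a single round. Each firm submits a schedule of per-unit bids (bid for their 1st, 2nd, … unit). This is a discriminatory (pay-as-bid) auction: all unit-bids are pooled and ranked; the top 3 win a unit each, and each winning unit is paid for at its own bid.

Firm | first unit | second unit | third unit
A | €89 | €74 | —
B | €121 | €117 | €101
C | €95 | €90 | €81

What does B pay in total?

B pays €339

Merging the schedules and taking the best 3: 121 (B-1), 117 (B-2), 101 (B-3)
Next rejected bid: €95 (not a price — pay-as-bid).
B's winning unit-bids: 121 + 117 + 101 = €339.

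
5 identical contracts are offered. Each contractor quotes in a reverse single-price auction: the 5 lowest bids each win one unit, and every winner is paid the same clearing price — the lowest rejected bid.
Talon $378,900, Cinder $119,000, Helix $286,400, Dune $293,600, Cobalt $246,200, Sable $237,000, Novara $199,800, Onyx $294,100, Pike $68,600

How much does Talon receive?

Sorting: 68,600 (Pike), 119,000 (Cinder), 199,800 (Novara), 237,000 (Sable), 246,200 (Cobalt), 286,400 (Helix), 293,600 (Dune), …
Lowest 5: Pike, Cinder, Novara, Sable, Cobalt.
Lowest unsuccessful bid: $286,400 → clearing price.
Talon does not win → is paid $0.

Talon is paid $0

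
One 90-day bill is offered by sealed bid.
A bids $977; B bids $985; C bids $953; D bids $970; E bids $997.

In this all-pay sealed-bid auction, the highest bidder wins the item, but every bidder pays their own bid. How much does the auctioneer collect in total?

Total revenue: $4,882

Bids in order: 997 (E) > 985 (B) > 977 (A) > 970 (D) > 953 (C)
Every bidder forfeits their bid regardless of winning.
Revenue = 977 + 985 + 953 + 970 + 997 = $4,882.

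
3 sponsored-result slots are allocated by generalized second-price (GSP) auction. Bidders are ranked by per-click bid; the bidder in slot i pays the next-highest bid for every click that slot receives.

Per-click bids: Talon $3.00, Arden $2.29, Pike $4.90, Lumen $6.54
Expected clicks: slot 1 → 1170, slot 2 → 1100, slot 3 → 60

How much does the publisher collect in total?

Per-click bids in order: $6.54 (Lumen) > $4.90 (Pike) > $3.00 (Talon) > $2.29 (Arden)
Slot 1: Lumen pays $4.90 × 1170 = $5733.00
Slot 2: Pike pays $3.00 × 1100 = $3300.00
Slot 3: Talon pays $2.29 × 60 = $137.40
Total = $9170.40

Total revenue: $9170.40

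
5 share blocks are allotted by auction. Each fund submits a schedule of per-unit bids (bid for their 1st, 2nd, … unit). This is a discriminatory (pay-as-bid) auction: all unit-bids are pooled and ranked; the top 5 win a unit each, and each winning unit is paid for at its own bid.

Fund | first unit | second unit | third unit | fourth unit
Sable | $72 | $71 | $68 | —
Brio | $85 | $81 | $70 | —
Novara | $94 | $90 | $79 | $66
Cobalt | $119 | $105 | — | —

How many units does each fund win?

Brio 1, Cobalt 2, Novara 2

Merging the schedules and taking the best 5: 119 (Cobalt-1), 105 (Cobalt-2), 94 (Novara-1), 90 (Novara-2), 85 (Brio-1)
Next rejected bid: $81 (not a price — pay-as-bid).
Allocation: Brio 1, Cobalt 2, Novara 2.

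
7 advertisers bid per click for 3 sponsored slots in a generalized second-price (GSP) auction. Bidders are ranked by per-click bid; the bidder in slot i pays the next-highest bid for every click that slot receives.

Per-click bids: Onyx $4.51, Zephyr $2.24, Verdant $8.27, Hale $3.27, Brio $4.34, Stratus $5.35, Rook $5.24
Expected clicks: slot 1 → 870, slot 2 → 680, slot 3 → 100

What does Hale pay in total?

Ranked by bid: $8.27 (Verdant) > $5.35 (Stratus) > $5.24 (Rook) > $4.51 (Onyx) > …
Hale ranks below slot 3 → no slot, pays nothing.

Hale pays $0.00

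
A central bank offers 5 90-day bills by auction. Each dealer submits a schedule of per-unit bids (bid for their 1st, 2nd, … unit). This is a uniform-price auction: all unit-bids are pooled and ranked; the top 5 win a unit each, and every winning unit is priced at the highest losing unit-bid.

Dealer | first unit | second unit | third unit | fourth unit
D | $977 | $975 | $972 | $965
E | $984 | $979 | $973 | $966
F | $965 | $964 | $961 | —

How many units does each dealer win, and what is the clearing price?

D 2, E 3; clearing price $972

Merging the schedules and taking the best 5: 984 (E-1), 979 (E-2), 977 (D-1), 975 (D-2), 973 (E-3)
First bid not allocated: $972.
Allocation: D 2, E 3.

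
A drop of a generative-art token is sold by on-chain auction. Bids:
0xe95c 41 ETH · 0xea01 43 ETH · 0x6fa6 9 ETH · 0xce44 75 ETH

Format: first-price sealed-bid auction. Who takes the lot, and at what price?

0xce44 pays 75 ETH

First-price sealed-bid auction: the highest bidder wins and pays their own bid.
Bids ranked: 75 (0xce44) > 43 (0xea01) > 41 (0xe95c) > 9 (0x6fa6)
0xce44 is highest → pays own bid, 75 ETH.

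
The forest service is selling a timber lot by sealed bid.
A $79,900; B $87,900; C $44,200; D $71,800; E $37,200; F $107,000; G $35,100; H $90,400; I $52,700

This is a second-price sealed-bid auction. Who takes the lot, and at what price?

F pays $90,400

Rule: the highest bidder wins and pays the second-highest bid.
Sorting bids: 107,000 (F) > 90,400 (H) > 87,900 (B) > 79,900 (A) > 71,800 (D) > 52,700 (I) > …
F is highest; pays the second-highest bid, $90,400.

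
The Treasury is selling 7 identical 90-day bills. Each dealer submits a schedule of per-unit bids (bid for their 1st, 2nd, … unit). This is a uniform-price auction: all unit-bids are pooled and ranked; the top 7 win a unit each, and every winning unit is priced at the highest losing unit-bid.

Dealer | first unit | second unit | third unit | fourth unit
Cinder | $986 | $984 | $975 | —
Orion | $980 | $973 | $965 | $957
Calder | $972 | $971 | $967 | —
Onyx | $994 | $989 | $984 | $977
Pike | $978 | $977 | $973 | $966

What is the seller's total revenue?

Merging the schedules and taking the best 7: 994 (Onyx-1), 989 (Onyx-2), 986 (Cinder-1), 984 (Cinder-2), 984 (Onyx-3), 980 (Orion-1), 978 (Pike-1)
Highest rejected unit-bid = $977.
Allocation: Cinder 2, Onyx 3, Orion 1, Pike 1. Every unit priced at $977.
Revenue = 7 × 977 = $6,839.

Total revenue: $6,839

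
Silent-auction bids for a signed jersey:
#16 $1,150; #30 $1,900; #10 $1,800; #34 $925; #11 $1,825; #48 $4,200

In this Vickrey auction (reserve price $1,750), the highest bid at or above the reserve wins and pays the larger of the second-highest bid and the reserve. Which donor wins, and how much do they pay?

Sorting bids: 4,200 (#48) > 1,900 (#30) > 1,825 (#11) > 1,800 (#10) > 1,150 (#16) > 925 (#34)
#48 has the top bid at or above the reserve ($4,200).
max(second-highest $1,900, reserve $1,750) = $1,900; the reserve does not bind.

#48 pays $1,900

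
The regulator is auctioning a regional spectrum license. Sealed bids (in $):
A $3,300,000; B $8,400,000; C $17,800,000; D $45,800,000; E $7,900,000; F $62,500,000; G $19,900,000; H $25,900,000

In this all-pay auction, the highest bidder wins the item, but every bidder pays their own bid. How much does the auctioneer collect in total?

Bids ranked: 62,500,000 (F) > 45,800,000 (D) > 25,900,000 (H) > 19,900,000 (G) > 17,800,000 (C) > 8,400,000 (B) > …
Every bidder forfeits their bid regardless of winning.
Revenue = 3,300,000 + 8,400,000 + 17,800,000 + 45,800,000 + 7,900,000 + 62,500,000 + 19,900,000 + 25,900,000 = $191,500,000.

Total revenue: $191,500,000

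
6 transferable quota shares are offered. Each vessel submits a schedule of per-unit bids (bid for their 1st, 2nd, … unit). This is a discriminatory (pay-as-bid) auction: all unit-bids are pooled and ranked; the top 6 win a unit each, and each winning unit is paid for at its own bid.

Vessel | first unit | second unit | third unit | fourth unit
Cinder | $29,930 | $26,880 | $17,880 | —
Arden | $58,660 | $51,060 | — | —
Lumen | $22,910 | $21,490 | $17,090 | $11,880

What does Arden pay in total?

All unit-bids, highest first — top 6: 58,660 (Arden-1), 51,060 (Arden-2), 29,930 (Cinder-1), 26,880 (Cinder-2), 22,910 (Lumen-1), 21,490 (Lumen-2)
Next rejected bid: $17,880 (not a price — pay-as-bid).
Arden's winning unit-bids: 58,660 + 51,060 = $109,720.

Arden pays $109,720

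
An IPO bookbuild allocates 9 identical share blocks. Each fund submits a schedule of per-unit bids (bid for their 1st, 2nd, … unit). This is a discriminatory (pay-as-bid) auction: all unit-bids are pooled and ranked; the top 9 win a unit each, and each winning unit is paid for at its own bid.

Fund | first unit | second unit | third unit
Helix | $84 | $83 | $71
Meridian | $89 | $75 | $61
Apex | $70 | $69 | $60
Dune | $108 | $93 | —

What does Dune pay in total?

Pooled unit-bids ranked (top 9): 108 (Dune-1), 93 (Dune-2), 89 (Meridian-1), 84 (Helix-1), 83 (Helix-2), 75 (Meridian-2), 71 (Helix-3), 70 (Apex-1), 69 (Apex-2)
Next rejected bid: $61 (not a price — pay-as-bid).
Dune's winning unit-bids: 108 + 93 = $201.

Dune pays $201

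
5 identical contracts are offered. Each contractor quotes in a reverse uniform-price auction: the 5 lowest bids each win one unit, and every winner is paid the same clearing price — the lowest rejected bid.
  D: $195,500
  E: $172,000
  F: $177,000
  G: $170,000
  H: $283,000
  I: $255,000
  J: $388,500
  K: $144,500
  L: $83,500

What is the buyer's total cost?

Total cost: $977,500

Ordering the bids: 83,500 (L), 144,500 (K), 170,000 (G), 172,000 (E), 177,000 (F), 195,500 (D), 255,000 (I), …
Winners (5 units): L, K, G, E, F.
Clearing price = lowest rejected bid = $195,500.
Total cost = 5 × $195,500 = $977,500.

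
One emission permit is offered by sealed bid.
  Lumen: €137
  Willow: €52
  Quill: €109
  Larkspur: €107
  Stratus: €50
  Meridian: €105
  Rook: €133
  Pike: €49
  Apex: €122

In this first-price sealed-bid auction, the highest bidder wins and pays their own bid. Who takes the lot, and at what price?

Bids in order: 137 (Lumen) > 133 (Rook) > 122 (Apex) > 109 (Quill) > 107 (Larkspur) > 105 (Meridian) > …
First-price: Lumen pays what they bid, €137.

Lumen pays €137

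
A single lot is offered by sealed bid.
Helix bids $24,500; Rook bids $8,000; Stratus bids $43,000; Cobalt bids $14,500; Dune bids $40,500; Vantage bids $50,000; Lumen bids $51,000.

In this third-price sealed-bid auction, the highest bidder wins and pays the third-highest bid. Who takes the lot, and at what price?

Rule: the highest bidder wins and pays the third-highest bid.
Sorting bids: 51,000 (Lumen) > 50,000 (Vantage) > 43,000 (Stratus) > 40,500 (Dune) > 24,500 (Helix) > 14,500 (Cobalt) > …
Lumen wins; payment is bid #3 in the ranking = $43,000.

Lumen pays $43,000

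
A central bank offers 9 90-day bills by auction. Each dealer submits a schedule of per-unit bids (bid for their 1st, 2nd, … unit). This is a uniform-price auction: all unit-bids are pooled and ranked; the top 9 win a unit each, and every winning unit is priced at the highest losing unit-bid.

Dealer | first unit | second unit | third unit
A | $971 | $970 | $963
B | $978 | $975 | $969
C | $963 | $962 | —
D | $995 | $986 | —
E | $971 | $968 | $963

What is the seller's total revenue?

Pooled unit-bids ranked (top 9): 995 (D-1), 986 (D-2), 978 (B-1), 975 (B-2), 971 (A-1), 971 (E-1), 970 (A-2), 969 (B-3), 968 (E-2)
First bid not allocated: $963.
Allocation: A 2, B 3, D 2, E 2. Every unit priced at $963.
Revenue = 9 × 963 = $8,667.

Total revenue: $8,667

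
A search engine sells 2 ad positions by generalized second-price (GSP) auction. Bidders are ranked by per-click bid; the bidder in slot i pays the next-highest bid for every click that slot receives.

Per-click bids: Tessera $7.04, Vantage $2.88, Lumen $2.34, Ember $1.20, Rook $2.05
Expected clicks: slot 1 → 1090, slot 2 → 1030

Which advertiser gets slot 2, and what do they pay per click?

Vantage; $2.34 per click

Per-click bids in order: $7.04 (Tessera) > $2.88 (Vantage) > $2.34 (Lumen) > …
Slot 2 goes to the second-ranked bidder, Vantage, who pays the next bid down: $2.34/click.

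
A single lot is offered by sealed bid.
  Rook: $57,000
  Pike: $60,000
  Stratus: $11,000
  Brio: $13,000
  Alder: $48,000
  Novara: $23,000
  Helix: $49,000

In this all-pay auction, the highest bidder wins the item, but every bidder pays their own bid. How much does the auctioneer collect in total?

Bids ranked: 60,000 (Pike) > 57,000 (Rook) > 49,000 (Helix) > 48,000 (Alder) > 23,000 (Novara) > 13,000 (Brio) > …
Pike wins with the top bid; all bids are sunk regardless.
Every bidder forfeits their bid regardless of winning.
Revenue = 57,000 + 60,000 + 11,000 + 13,000 + 48,000 + 23,000 + 49,000 = $261,000.

Total revenue: $261,000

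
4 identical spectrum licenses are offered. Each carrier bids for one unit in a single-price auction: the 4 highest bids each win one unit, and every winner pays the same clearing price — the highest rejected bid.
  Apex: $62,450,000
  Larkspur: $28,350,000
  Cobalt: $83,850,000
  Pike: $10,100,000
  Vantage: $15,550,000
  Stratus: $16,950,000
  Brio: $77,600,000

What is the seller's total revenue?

Ordering the bids: 83,850,000 (Cobalt), 77,600,000 (Brio), 62,450,000 (Apex), 28,350,000 (Larkspur), 16,950,000 (Stratus), 15,550,000 (Vantage), …
Top 4: Cobalt, Brio, Apex, Larkspur.
Clearing price = highest rejected bid = $16,950,000.
Total revenue = 4 × $16,950,000 = $67,800,000.

Total revenue: $67,800,000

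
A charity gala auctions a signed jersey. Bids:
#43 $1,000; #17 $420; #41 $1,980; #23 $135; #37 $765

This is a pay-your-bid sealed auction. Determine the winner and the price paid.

Rule: the highest bidder wins and pays their own bid.
Sorting bids: 1,980 (#41) > 1,000 (#43) > 765 (#37) > 420 (#17) > 135 (#23)
#41 has the highest bid and pays exactly that: $1,980.

#41 pays $1,980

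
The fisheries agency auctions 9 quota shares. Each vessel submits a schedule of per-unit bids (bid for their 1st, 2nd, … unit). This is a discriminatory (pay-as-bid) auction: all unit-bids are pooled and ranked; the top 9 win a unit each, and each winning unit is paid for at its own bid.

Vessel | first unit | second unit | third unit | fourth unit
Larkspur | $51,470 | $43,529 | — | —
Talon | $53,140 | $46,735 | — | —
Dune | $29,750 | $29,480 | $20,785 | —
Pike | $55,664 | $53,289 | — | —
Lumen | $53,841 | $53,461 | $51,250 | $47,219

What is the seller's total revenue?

Total revenue: $466,069

Merging the schedules and taking the best 9: 55,664 (Pike-1), 53,841 (Lumen-1), 53,461 (Lumen-2), 53,289 (Pike-2), 53,140 (Talon-1), 51,470 (Larkspur-1), 51,250 (Lumen-3), 47,219 (Lumen-4), 46,735 (Talon-2)
Next rejected bid: $43,529 (not a price — pay-as-bid).
Each winning unit pays its own bid.
Revenue = 55,664 + 53,841 + 53,461 + 53,289 + 53,140 + 51,470 + 51,250 + 47,219 + 46,735 = $466,069.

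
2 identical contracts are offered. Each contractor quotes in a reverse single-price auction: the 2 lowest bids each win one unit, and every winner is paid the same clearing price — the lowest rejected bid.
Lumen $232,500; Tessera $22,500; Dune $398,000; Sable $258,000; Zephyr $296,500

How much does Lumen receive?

Bids ranked low→high: 22,500 (Tessera), 232,500 (Lumen), 258,000 (Sable), 296,500 (Zephyr), …
Winners (2 units): Tessera, Lumen.
First losing bid is Sable's $258,000, which sets the uniform price.
Lumen wins → is paid $258,000.

Lumen is paid $258,000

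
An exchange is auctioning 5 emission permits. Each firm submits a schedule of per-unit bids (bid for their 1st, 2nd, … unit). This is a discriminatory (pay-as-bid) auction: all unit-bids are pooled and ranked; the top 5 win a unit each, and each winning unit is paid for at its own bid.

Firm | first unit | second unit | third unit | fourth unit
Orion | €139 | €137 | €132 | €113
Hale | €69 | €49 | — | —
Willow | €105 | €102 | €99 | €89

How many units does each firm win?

Orion 4, Willow 1

Merging the schedules and taking the best 5: 139 (Orion-1), 137 (Orion-2), 132 (Orion-3), 113 (Orion-4), 105 (Willow-1)
Next rejected bid: €102 (not a price — pay-as-bid).
Allocation: Orion 4, Willow 1.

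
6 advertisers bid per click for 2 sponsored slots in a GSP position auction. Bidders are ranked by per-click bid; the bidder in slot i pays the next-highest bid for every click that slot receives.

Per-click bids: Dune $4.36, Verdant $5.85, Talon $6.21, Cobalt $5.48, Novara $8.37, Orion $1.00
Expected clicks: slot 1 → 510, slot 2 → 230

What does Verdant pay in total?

Ranked by bid: $8.37 (Novara) > $6.21 (Talon) > $5.85 (Verdant) > …
Verdant ranks below slot 2 → no slot, pays nothing.

Verdant pays $0.00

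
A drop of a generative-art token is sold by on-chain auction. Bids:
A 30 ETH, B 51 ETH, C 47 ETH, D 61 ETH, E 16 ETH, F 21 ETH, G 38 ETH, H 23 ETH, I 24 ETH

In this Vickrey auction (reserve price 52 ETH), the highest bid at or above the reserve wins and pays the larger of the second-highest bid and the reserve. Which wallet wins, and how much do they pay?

D pays 52 ETH

Bids in order: 61 (D) > 51 (B) > 47 (C) > 38 (G) > 30 (A) > 24 (I) > …
Highest eligible bid: D at 61 ETH.
Second-highest bid 51 ETH is below the reserve 52 ETH, so the reserve binds → payment 52 ETH.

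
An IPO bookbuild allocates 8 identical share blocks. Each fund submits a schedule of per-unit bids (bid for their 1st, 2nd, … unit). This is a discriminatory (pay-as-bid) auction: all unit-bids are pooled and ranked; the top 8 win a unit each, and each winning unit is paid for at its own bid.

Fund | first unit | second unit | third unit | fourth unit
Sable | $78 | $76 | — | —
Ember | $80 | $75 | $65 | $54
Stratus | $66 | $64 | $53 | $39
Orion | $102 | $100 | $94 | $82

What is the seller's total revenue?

All unit-bids, highest first — top 8: 102 (Orion-1), 100 (Orion-2), 94 (Orion-3), 82 (Orion-4), 80 (Ember-1), 78 (Sable-1), 76 (Sable-2), 75 (Ember-2)
Next rejected bid: $66 (not a price — pay-as-bid).
Each winning unit pays its own bid.
Revenue = 102 + 100 + 94 + 82 + 80 + 78 + 76 + 75 = $687.

Total revenue: $687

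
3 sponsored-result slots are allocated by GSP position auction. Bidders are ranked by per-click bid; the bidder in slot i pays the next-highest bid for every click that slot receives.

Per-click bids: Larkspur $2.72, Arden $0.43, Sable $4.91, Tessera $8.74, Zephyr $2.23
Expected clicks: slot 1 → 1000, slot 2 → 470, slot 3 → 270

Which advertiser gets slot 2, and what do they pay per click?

Per-click bids in order: $8.74 (Tessera) > $4.91 (Sable) > $2.72 (Larkspur) > $2.23 (Zephyr) > …
Slot 2 goes to the second-ranked bidder, Sable, who pays the next bid down: $2.72/click.

Sable; $2.72 per click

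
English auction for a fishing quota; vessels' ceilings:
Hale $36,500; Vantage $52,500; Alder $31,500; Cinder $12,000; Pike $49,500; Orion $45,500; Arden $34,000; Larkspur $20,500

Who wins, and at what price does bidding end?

Vantage wins at $49,500

Limits in order: 52,500 (Vantage) > 49,500 (Pike) > 45,500 (Orion) > 36,500 (Hale) > 34,000 (Arden) > 31,500 (Alder) > …
Pike is the last rival to drop out, at $49,500; Vantage remains and wins at that price.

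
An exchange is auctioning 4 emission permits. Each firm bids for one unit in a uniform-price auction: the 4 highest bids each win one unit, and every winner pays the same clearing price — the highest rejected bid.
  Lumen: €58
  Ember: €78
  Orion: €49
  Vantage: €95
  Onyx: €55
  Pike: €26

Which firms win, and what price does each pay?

Vantage, Ember, Lumen, Onyx; each pays €49

Ordering the bids: 95 (Vantage), 78 (Ember), 58 (Lumen), 55 (Onyx), 49 (Orion), 26 (Pike)
Top 4: Vantage, Ember, Lumen, Onyx.
Highest unsuccessful bid: €49 → clearing price.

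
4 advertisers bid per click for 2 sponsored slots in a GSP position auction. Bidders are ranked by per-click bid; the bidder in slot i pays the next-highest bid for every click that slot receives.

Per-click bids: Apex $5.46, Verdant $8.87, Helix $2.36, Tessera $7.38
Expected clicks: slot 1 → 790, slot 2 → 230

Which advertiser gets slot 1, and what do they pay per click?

Verdant; $7.38 per click

Sorting advertisers: $8.87 (Verdant) > $7.38 (Tessera) > $5.46 (Apex) > …
Slot 1 goes to the first-ranked bidder, Verdant, who pays the next bid down: $7.38/click.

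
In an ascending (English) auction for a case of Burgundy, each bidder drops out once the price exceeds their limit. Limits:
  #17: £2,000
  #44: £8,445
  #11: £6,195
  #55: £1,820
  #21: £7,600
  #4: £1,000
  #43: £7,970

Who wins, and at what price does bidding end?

#44 wins at £7,970

Ascending (English) auction: the price rises until one bidder remains; the winner pays the price at which the last rival dropped out.
Limits ranked: 8,445 (#44) > 7,970 (#43) > 7,600 (#21) > 6,195 (#11) > 2,000 (#17) > 1,820 (#55) > …
Bidding ends when #43 exits at £7,970; #44 takes it.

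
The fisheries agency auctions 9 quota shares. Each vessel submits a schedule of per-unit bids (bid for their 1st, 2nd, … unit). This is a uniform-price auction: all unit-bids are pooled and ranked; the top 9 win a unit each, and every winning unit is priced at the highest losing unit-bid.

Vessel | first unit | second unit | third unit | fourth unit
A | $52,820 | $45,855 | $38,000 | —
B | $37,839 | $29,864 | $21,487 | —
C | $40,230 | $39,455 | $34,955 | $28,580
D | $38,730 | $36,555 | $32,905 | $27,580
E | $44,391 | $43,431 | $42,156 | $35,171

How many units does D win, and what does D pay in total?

Pooled unit-bids ranked (top 9): 52,820 (A-1), 45,855 (A-2), 44,391 (E-1), 43,431 (E-2), 42,156 (E-3), 40,230 (C-1), 39,455 (C-2), 38,730 (D-1), 38,000 (A-3)
Highest rejected unit-bid = $37,839.
D wins 1 unit(s) at $37,839 each.

D: 1 unit, pays $37,839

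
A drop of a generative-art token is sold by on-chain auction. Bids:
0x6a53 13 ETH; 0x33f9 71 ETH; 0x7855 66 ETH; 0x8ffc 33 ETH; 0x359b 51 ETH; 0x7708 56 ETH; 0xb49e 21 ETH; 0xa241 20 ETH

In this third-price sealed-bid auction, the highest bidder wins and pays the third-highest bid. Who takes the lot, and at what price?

Rule: the highest bidder wins and pays the third-highest bid.
Bids ranked: 71 (0x33f9) > 66 (0x7855) > 56 (0x7708) > 51 (0x359b) > 33 (0x8ffc) > 21 (0xb49e) > …
0x33f9 is highest; pays the third-highest bid, 56 ETH.

0x33f9 pays 56 ETH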